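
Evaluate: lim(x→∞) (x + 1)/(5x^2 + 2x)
This is an ∞/∞ indeterminate form.

Apply L'Hôpital's rule: differentiate numerator and denominator separately.
  f(x) = x + 1   ⇒   f'(x) = 1
  g(x) = 5·x^2 + 2·x   ⇒   g'(x) = 10·x + 2
  lim(x→∞) f'(x)/g'(x) = lim(x→∞) (1)/(10·x + 2)
  = 0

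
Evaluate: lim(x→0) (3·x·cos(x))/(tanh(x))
This is a 0/0 indeterminate form.

Apply L'Hôpital's rule: differentiate numerator and denominator separately.
  f(x) = 3·x·cos(x)   ⇒   f'(x) = -3·x·sin(x) + 3·cos(x)
  g(x) = tanh(x)   ⇒   g'(x) = 1 - tanh(x)^2
  lim(x→0) f'(x)/g'(x) = lim(x→0) (-3·x·sin(x) + 3·cos(x))/(1 - tanh(x)^2)
  = 3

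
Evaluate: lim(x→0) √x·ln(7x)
This is a 0·∞ indeterminate form.

Rewrite 0·∞ as a quotient (0/0 or ∞/∞ form), then apply L'Hôpital's rule:
  lim(x→0) √x·ln(7x) = 0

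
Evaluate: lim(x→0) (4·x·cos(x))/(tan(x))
This is a 0/0 indeterminate form.

Apply L'Hôpital's rule: differentiate numerator and denominator separately.
  f(x) = 4·x·cos(x)   ⇒   f'(x) = -4·x·sin(x) + 4·cos(x)
  g(x) = tan(x)   ⇒   g'(x) = tan(x)^2 + 1
  lim(x→0) f'(x)/g'(x) = lim(x→0) (-4·x·sin(x) + 4·cos(x))/(tan(x)^2 + 1)
  = 4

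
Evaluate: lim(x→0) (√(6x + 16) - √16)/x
This is a standard limit.

Factor or rationalize the expression:
  lim(x→0) (√(6x + 16) - √16)/x = 3/4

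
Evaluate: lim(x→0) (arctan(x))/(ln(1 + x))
This is a 0/0 indeterminate form.

Apply L'Hôpital's rule: differentiate numerator and denominator separately.
  f(x) = atan(x)   ⇒   f'(x) = 1/(x^2 + 1)
  g(x) = ln(x + 1)   ⇒   g'(x) = 1/(x + 1)
  lim(x→0) f'(x)/g'(x) = lim(x→0) (1/(x^2 + 1))/(1/(x + 1))
  = 1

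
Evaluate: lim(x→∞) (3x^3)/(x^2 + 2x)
This is an ∞/∞ indeterminate form.

Apply L'Hôpital's rule: differentiate numerator and denominator separately.
  f(x) = 3·x^3   ⇒   f'(x) = 9·x^2
  g(x) = x^2 + 2·x   ⇒   g'(x) = 2·x + 2
  lim(x→∞) f'(x)/g'(x) = lim(x→∞) (9·x^2)/(2·x + 2)
  = ∞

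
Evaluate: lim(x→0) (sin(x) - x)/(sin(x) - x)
This is a 0/0 indeterminate form.

Apply L'Hôpital's rule: differentiate numerator and denominator separately.
  f(x) = -x + sin(x)   ⇒   f'(x) = cos(x) - 1
  g(x) = -x + sin(x)   ⇒   g'(x) = cos(x) - 1
  lim(x→0) f'(x)/g'(x) = lim(x→0) (cos(x) - 1)/(cos(x) - 1)
  = 1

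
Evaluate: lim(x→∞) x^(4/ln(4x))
This is an exponential indeterminate form.

For exponential indeterminate forms, take the natural log:
  Let L = lim(x→∞) x^(4/ln(4x))
  Then ln(L) = lim(x→∞) [exponent × ln(base)]
  Evaluate using L'Hôpital or standard limits, then exponentiate.
  L = e^(4)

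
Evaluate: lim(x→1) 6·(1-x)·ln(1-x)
This is a 0·∞ indeterminate form.

Rewrite 0·∞ as a quotient (0/0 or ∞/∞ form), then apply L'Hôpital's rule:
  lim(x→1) 6·(1-x)·ln(1-x) = 0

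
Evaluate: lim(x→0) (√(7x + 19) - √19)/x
This is a standard limit.

Factor or rationalize the expression:
  lim(x→0) (√(7x + 19) - √19)/x = 7·sqrt(19)/38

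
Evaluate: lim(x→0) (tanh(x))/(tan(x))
This is a 0/0 indeterminate form.

Apply L'Hôpital's rule: differentiate numerator and denominator separately.
  f(x) = tanh(x)   ⇒   f'(x) = 1 - tanh(x)^2
  g(x) = tan(x)   ⇒   g'(x) = tan(x)^2 + 1
  lim(x→0) f'(x)/g'(x) = lim(x→0) (1 - tanh(x)^2)/(tan(x)^2 + 1)
  = 1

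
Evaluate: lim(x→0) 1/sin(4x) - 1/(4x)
This is an ∞-∞ indeterminate form.

Combine fractions or rationalize to convert ∞-∞ to 0/0 form:
  lim(x→0) 1/sin(4x) - 1/(4x) = 0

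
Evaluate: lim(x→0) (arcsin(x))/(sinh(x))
This is a 0/0 indeterminate form.

Apply L'Hôpital's rule: differentiate numerator and denominator separately.
  f(x) = asin(x)   ⇒   f'(x) = 1/sqrt(1 - x^2)
  g(x) = sinh(x)   ⇒   g'(x) = cosh(x)
  lim(x→0) f'(x)/g'(x) = lim(x→0) (1/sqrt(1 - x^2))/(cosh(x))
  = 1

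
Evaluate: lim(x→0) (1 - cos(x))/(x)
This is a 0/0 indeterminate form.

Apply L'Hôpital's rule: differentiate numerator and denominator separately.
  f(x) = 1 - cos(x)   ⇒   f'(x) = sin(x)
  g(x) = x   ⇒   g'(x) = 1
  lim(x→0) f'(x)/g'(x) = lim(x→0) (sin(x))/(1)
  = 0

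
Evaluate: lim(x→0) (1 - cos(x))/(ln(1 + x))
This is a 0/0 indeterminate form.

Apply L'Hôpital's rule: differentiate numerator and denominator separately.
  f(x) = 1 - cos(x)   ⇒   f'(x) = sin(x)
  g(x) = ln(x + 1)   ⇒   g'(x) = 1/(x + 1)
  lim(x→0) f'(x)/g'(x) = lim(x→0) (sin(x))/(1/(x + 1))
  = 0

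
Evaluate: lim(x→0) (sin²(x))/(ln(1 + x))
This is a 0/0 indeterminate form.

Apply L'Hôpital's rule: differentiate numerator and denominator separately.
  f(x) = sin(x)^2   ⇒   f'(x) = 2·sin(x)·cos(x)
  g(x) = ln(x + 1)   ⇒   g'(x) = 1/(x + 1)
  lim(x→0) f'(x)/g'(x) = lim(x→0) (2·sin(x)·cos(x))/(1/(x + 1))
  = 0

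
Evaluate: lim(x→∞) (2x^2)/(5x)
This is an ∞/∞ indeterminate form.

Apply L'Hôpital's rule: differentiate numerator and denominator separately.
  f(x) = 2·x^2   ⇒   f'(x) = 4·x
  g(x) = 5·x   ⇒   g'(x) = 5
  lim(x→∞) f'(x)/g'(x) = lim(x→∞) (4·x)/(5)
  = ∞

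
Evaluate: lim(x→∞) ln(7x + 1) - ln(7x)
This is an ∞-∞ indeterminate form.

Combine fractions or rationalize to convert ∞-∞ to 0/0 form:
  lim(x→∞) ln(7x + 1) - ln(7x) = 0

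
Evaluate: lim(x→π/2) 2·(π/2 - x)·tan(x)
This is a 0·∞ indeterminate form.

Rewrite 0·∞ as a quotient (0/0 or ∞/∞ form), then apply L'Hôpital's rule:
  lim(x→π/2) 2·(π/2 - x)·tan(x) = 2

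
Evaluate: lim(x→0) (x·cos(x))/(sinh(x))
This is a 0/0 indeterminate form.

Apply L'Hôpital's rule: differentiate numerator and denominator separately.
  f(x) = x·cos(x)   ⇒   f'(x) = -x·sin(x) + cos(x)
  g(x) = sinh(x)   ⇒   g'(x) = cosh(x)
  lim(x→0) f'(x)/g'(x) = lim(x→0) (-x·sin(x) + cos(x))/(cosh(x))
  = 1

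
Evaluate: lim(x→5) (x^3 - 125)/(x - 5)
This is a standard limit.

Factor or rationalize the expression:
  lim(x→5) (x^3 - 125)/(x - 5) = 75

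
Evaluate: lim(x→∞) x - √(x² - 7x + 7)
This is an ∞-∞ indeterminate form.

Combine fractions or rationalize to convert ∞-∞ to 0/0 form:
  lim(x→∞) x - √(x² - 7x + 7) = 7/2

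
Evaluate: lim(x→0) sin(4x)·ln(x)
This is a 0·∞ indeterminate form.

Rewrite 0·∞ as a quotient (0/0 or ∞/∞ form), then apply L'Hôpital's rule:
  lim(x→0) sin(4x)·ln(x) = 0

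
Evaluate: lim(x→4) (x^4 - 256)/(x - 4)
This is a standard limit.

Factor or rationalize the expression:
  lim(x→4) (x^4 - 256)/(x - 4) = 256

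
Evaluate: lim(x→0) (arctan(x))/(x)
This is a 0/0 indeterminate form.

Apply L'Hôpital's rule: differentiate numerator and denominator separately.
  f(x) = atan(x)   ⇒   f'(x) = 1/(x^2 + 1)
  g(x) = x   ⇒   g'(x) = 1
  lim(x→0) f'(x)/g'(x) = lim(x→0) (1/(x^2 + 1))/(1)
  = 1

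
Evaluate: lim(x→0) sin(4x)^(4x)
This is an exponential indeterminate form.

For exponential indeterminate forms, take the natural log:
  Let L = lim(x→0) sin(4x)^(4x)
  Then ln(L) = lim(x→0) [exponent × ln(base)]
  Evaluate using L'Hôpital or standard limits, then exponentiate.
  L = 1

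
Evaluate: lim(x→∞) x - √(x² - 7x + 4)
This is an ∞-∞ indeterminate form.

Combine fractions or rationalize to convert ∞-∞ to 0/0 form:
  lim(x→∞) x - √(x² - 7x + 4) = 7/2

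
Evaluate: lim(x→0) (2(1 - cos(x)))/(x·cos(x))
This is a 0/0 indeterminate form.

Apply L'Hôpital's rule: differentiate numerator and denominator separately.
  f(x) = 2 - 2·cos(x)   ⇒   f'(x) = 2·sin(x)
  g(x) = x·cos(x)   ⇒   g'(x) = -x·sin(x) + cos(x)
  lim(x→0) f'(x)/g'(x) = lim(x→0) (2·sin(x))/(-x·sin(x) + cos(x))
  = 0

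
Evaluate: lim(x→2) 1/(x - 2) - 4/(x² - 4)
This is an ∞-∞ indeterminate form.

Combine fractions or rationalize to convert ∞-∞ to 0/0 form:
  lim(x→2) 1/(x - 2) - 4/(x² - 4) = 1/4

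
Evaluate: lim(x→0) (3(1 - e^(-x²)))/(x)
This is a 0/0 indeterminate form.

Apply L'Hôpital's rule: differentiate numerator and denominator separately.
  f(x) = 3 - 3·e^(-x^2)   ⇒   f'(x) = 6·x·e^(-x^2)
  g(x) = x   ⇒   g'(x) = 1
  lim(x→0) f'(x)/g'(x) = lim(x→0) (6·x·e^(-x^2))/(1)
  = 0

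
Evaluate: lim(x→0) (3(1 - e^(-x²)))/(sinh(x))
This is a 0/0 indeterminate form.

Apply L'Hôpital's rule: differentiate numerator and denominator separately.
  f(x) = 3 - 3·e^(-x^2)   ⇒   f'(x) = 6·x·e^(-x^2)
  g(x) = sinh(x)   ⇒   g'(x) = cosh(x)
  lim(x→0) f'(x)/g'(x) = lim(x→0) (6·x·e^(-x^2))/(cosh(x))
  = 0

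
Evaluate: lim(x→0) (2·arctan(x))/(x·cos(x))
This is a 0/0 indeterminate form.

Apply L'Hôpital's rule: differentiate numerator and denominator separately.
  f(x) = 2·atan(x)   ⇒   f'(x) = 2/(x^2 + 1)
  g(x) = x·cos(x)   ⇒   g'(x) = -x·sin(x) + cos(x)
  lim(x→0) f'(x)/g'(x) = lim(x→0) (2/(x^2 + 1))/(-x·sin(x) + cos(x))
  = 2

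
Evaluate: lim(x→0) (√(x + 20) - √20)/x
This is a standard limit.

Factor or rationalize the expression:
  lim(x→0) (√(x + 20) - √20)/x = sqrt(5)/20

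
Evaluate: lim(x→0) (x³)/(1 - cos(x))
This is a 0/0 indeterminate form.

Apply L'Hôpital's rule: differentiate numerator and denominator separately.
  f(x) = x^3   ⇒   f'(x) = 3·x^2
  g(x) = 1 - cos(x)   ⇒   g'(x) = sin(x)
  lim(x→0) f'(x)/g'(x) = lim(x→0) (3·x^2)/(sin(x))
  = 0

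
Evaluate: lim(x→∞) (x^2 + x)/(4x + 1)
This is an ∞/∞ indeterminate form.

Apply L'Hôpital's rule: differentiate numerator and denominator separately.
  f(x) = x^2 + x   ⇒   f'(x) = 2·x + 1
  g(x) = 4·x + 1   ⇒   g'(x) = 4
  lim(x→∞) f'(x)/g'(x) = lim(x→∞) (2·x + 1)/(4)
  = ∞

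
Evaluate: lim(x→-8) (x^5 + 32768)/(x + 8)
This is a standard limit.

Factor or rationalize the expression:
  lim(x→-8) (x^5 + 32768)/(x + 8) = 20480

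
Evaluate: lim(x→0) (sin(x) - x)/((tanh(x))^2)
This is a 0/0 indeterminate form.

Apply L'Hôpital's rule: differentiate numerator and denominator separately.
  f(x) = -x + sin(x)   ⇒   f'(x) = cos(x) - 1
  g(x) = tanh(x)^2   ⇒   g'(x) = (2 - 2·tanh(x)^2)·tanh(x)
  lim(x→0) f'(x)/g'(x) = lim(x→0) (cos(x) - 1)/((2 - 2·tanh(x)^2)·tanh(x))
  = 0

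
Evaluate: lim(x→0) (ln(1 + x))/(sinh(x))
This is a 0/0 indeterminate form.

Apply L'Hôpital's rule: differentiate numerator and denominator separately.
  f(x) = ln(x + 1)   ⇒   f'(x) = 1/(x + 1)
  g(x) = sinh(x)   ⇒   g'(x) = cosh(x)
  lim(x→0) f'(x)/g'(x) = lim(x→0) (1/(x + 1))/(cosh(x))
  = 1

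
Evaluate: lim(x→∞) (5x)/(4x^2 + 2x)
This is an ∞/∞ indeterminate form.

Apply L'Hôpital's rule: differentiate numerator and denominator separately.
  f(x) = 5·x   ⇒   f'(x) = 5
  g(x) = 4·x^2 + 2·x   ⇒   g'(x) = 8·x + 2
  lim(x→∞) f'(x)/g'(x) = lim(x→∞) (5)/(8·x + 2)
  = 0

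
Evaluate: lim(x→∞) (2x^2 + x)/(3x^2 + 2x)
This is an ∞/∞ indeterminate form.

Apply L'Hôpital's rule: differentiate numerator and denominator separately.
  f(x) = 2·x^2 + x   ⇒   f'(x) = 4·x + 1
  g(x) = 3·x^2 + 2·x   ⇒   g'(x) = 6·x + 2
  lim(x→∞) f'(x)/g'(x) = lim(x→∞) (4·x + 1)/(6·x + 2)
  = 2/3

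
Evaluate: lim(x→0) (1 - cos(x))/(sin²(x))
This is a 0/0 indeterminate form.

Apply L'Hôpital's rule: differentiate numerator and denominator separately.
  f(x) = 1 - cos(x)   ⇒   f'(x) = sin(x)
  g(x) = sin(x)^2   ⇒   g'(x) = 2·sin(x)·cos(x)
  lim(x→0) f'(x)/g'(x) = lim(x→0) (sin(x))/(2·sin(x)·cos(x))
  = 1/2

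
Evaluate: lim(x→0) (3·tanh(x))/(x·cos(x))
This is a 0/0 indeterminate form.

Apply L'Hôpital's rule: differentiate numerator and denominator separately.
  f(x) = 3·tanh(x)   ⇒   f'(x) = 3 - 3·tanh(x)^2
  g(x) = x·cos(x)   ⇒   g'(x) = -x·sin(x) + cos(x)
  lim(x→0) f'(x)/g'(x) = lim(x→0) (3 - 3·tanh(x)^2)/(-x·sin(x) + cos(x))
  = 3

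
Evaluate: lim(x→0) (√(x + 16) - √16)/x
This is a standard limit.

Factor or rationalize the expression:
  lim(x→0) (√(x + 16) - √16)/x = 1/8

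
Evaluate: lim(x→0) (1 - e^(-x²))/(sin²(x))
This is a 0/0 indeterminate form.

Apply L'Hôpital's rule: differentiate numerator and denominator separately.
  f(x) = 1 - e^(-x^2)   ⇒   f'(x) = 2·x·e^(-x^2)
  g(x) = sin(x)^2   ⇒   g'(x) = 2·sin(x)·cos(x)
  lim(x→0) f'(x)/g'(x) = lim(x→0) (2·x·e^(-x^2))/(2·sin(x)·cos(x))
  = 1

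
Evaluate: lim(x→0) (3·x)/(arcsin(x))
This is a 0/0 indeterminate form.

Apply L'Hôpital's rule: differentiate numerator and denominator separately.
  f(x) = 3·x   ⇒   f'(x) = 3
  g(x) = asin(x)   ⇒   g'(x) = 1/sqrt(1 - x^2)
  lim(x→0) f'(x)/g'(x) = lim(x→0) (3)/(1/sqrt(1 - x^2))
  = 3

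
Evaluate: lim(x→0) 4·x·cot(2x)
This is a 0·∞ indeterminate form.

Rewrite 0·∞ as a quotient (0/0 or ∞/∞ form), then apply L'Hôpital's rule:
  lim(x→0) 4·x·cot(2x) = 2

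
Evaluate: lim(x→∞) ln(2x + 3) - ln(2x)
This is an ∞-∞ indeterminate form.

Combine fractions or rationalize to convert ∞-∞ to 0/0 form:
  lim(x→∞) ln(2x + 3) - ln(2x) = 0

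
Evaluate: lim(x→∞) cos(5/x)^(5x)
This is an exponential indeterminate form.

For exponential indeterminate forms, take the natural log:
  Let L = lim(x→∞) cos(5/x)^(5x)
  Then ln(L) = lim(x→∞) [exponent × ln(base)]
  Evaluate using L'Hôpital or standard limits, then exponentiate.
  L = 1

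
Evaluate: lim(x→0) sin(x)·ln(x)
This is a 0·∞ indeterminate form.

Rewrite 0·∞ as a quotient (0/0 or ∞/∞ form), then apply L'Hôpital's rule:
  lim(x→0) sin(x)·ln(x) = 0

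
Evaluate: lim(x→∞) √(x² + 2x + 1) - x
This is an ∞-∞ indeterminate form.

Combine fractions or rationalize to convert ∞-∞ to 0/0 form:
  lim(x→∞) √(x² + 2x + 1) - x = 1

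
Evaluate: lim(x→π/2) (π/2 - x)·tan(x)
This is a 0·∞ indeterminate form.

Rewrite 0·∞ as a quotient (0/0 or ∞/∞ form), then apply L'Hôpital's rule:
  lim(x→π/2) (π/2 - x)·tan(x) = 1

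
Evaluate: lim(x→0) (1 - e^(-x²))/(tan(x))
This is a 0/0 indeterminate form.

Apply L'Hôpital's rule: differentiate numerator and denominator separately.
  f(x) = 1 - e^(-x^2)   ⇒   f'(x) = 2·x·e^(-x^2)
  g(x) = tan(x)   ⇒   g'(x) = tan(x)^2 + 1
  lim(x→0) f'(x)/g'(x) = lim(x→0) (2·x·e^(-x^2))/(tan(x)^2 + 1)
  = 0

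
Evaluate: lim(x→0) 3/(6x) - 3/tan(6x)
This is an ∞-∞ indeterminate form.

Combine fractions or rationalize to convert ∞-∞ to 0/0 form:
  lim(x→0) 3/(6x) - 3/tan(6x) = 0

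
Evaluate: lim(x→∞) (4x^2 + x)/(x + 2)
This is an ∞/∞ indeterminate form.

Apply L'Hôpital's rule: differentiate numerator and denominator separately.
  f(x) = 4·x^2 + x   ⇒   f'(x) = 8·x + 1
  g(x) = x + 2   ⇒   g'(x) = 1
  lim(x→∞) f'(x)/g'(x) = lim(x→∞) (8·x + 1)/(1)
  = ∞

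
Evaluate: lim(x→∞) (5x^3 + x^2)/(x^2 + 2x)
This is an ∞/∞ indeterminate form.

Apply L'Hôpital's rule: differentiate numerator and denominator separately.
  f(x) = 5·x^3 + x^2   ⇒   f'(x) = 15·x^2 + 2·x
  g(x) = x^2 + 2·x   ⇒   g'(x) = 2·x + 2
  lim(x→∞) f'(x)/g'(x) = lim(x→∞) (15·x^2 + 2·x)/(2·x + 2)
  = ∞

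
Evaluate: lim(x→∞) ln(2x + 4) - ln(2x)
This is an ∞-∞ indeterminate form.

Combine fractions or rationalize to convert ∞-∞ to 0/0 form:
  lim(x→∞) ln(2x + 4) - ln(2x) = 0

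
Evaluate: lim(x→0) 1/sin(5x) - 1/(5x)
This is an ∞-∞ indeterminate form.

Combine fractions or rationalize to convert ∞-∞ to 0/0 form:
  lim(x→0) 1/sin(5x) - 1/(5x) = 0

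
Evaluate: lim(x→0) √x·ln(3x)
This is a 0·∞ indeterminate form.

Rewrite 0·∞ as a quotient (0/0 or ∞/∞ form), then apply L'Hôpital's rule:
  lim(x→0) √x·ln(3x) = 0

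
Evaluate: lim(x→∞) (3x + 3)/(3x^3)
This is an ∞/∞ indeterminate form.

Apply L'Hôpital's rule: differentiate numerator and denominator separately.
  f(x) = 3·x + 3   ⇒   f'(x) = 3
  g(x) = 3·x^3   ⇒   g'(x) = 9·x^2
  lim(x→∞) f'(x)/g'(x) = lim(x→∞) (3)/(9·x^2)
  = 0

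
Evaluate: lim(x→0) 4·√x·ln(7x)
This is a 0·∞ indeterminate form.

Rewrite 0·∞ as a quotient (0/0 or ∞/∞ form), then apply L'Hôpital's rule:
  lim(x→0) 4·√x·ln(7x) = 0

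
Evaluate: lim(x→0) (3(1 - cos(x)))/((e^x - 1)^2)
This is a 0/0 indeterminate form.

Apply L'Hôpital's rule: differentiate numerator and denominator separately.
  f(x) = 3 - 3·cos(x)   ⇒   f'(x) = 3·sin(x)
  g(x) = (e^(x) - 1)^2   ⇒   g'(x) = 2·(e^(x) - 1)·e^(x)
  lim(x→0) f'(x)/g'(x) = lim(x→0) (3·sin(x))/(2·(e^(x) - 1)·e^(x))
  = 3/2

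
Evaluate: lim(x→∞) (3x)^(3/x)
This is an exponential indeterminate form.

For exponential indeterminate forms, take the natural log:
  Let L = lim(x→∞) (3x)^(3/x)
  Then ln(L) = lim(x→∞) [exponent × ln(base)]
  Evaluate using L'Hôpital or standard limits, then exponentiate.
  L = 1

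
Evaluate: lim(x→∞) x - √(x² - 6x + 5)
This is an ∞-∞ indeterminate form.

Combine fractions or rationalize to convert ∞-∞ to 0/0 form:
  lim(x→∞) x - √(x² - 6x + 5) = 3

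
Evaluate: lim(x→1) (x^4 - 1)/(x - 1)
This is a standard limit.

Factor or rationalize the expression:
  lim(x→1) (x^4 - 1)/(x - 1) = 4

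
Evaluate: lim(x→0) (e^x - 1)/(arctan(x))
This is a 0/0 indeterminate form.

Apply L'Hôpital's rule: differentiate numerator and denominator separately.
  f(x) = e^(x) - 1   ⇒   f'(x) = e^(x)
  g(x) = atan(x)   ⇒   g'(x) = 1/(x^2 + 1)
  lim(x→0) f'(x)/g'(x) = lim(x→0) (e^(x))/(1/(x^2 + 1))
  = 1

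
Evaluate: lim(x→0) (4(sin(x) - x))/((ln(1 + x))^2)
This is a 0/0 indeterminate form.

Apply L'Hôpital's rule: differentiate numerator and denominator separately.
  f(x) = -4·x + 4·sin(x)   ⇒   f'(x) = 4·cos(x) - 4
  g(x) = ln(x + 1)^2   ⇒   g'(x) = 2·ln(x + 1)/(x + 1)
  lim(x→0) f'(x)/g'(x) = lim(x→0) (4·cos(x) - 4)/(2·ln(x + 1)/(x + 1))
  = 0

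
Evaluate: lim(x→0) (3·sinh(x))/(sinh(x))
This is a 0/0 indeterminate form.

Apply L'Hôpital's rule: differentiate numerator and denominator separately.
  f(x) = 3·sinh(x)   ⇒   f'(x) = 3·cosh(x)
  g(x) = sinh(x)   ⇒   g'(x) = cosh(x)
  lim(x→0) f'(x)/g'(x) = lim(x→0) (3·cosh(x))/(cosh(x))
  = 3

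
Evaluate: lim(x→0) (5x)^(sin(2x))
This is an exponential indeterminate form.

For exponential indeterminate forms, take the natural log:
  Let L = lim(x→0) (5x)^(sin(2x))
  Then ln(L) = lim(x→0) [exponent × ln(base)]
  Evaluate using L'Hôpital or standard limits, then exponentiate.
  L = 1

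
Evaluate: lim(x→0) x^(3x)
This is an exponential indeterminate form.

For exponential indeterminate forms, take the natural log:
  Let L = lim(x→0) x^(3x)
  Then ln(L) = lim(x→0) [exponent × ln(base)]
  Evaluate using L'Hôpital or standard limits, then exponentiate.
  L = 1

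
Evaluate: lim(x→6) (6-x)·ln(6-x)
This is a 0·∞ indeterminate form.

Rewrite 0·∞ as a quotient (0/0 or ∞/∞ form), then apply L'Hôpital's rule:
  lim(x→6) (6-x)·ln(6-x) = 0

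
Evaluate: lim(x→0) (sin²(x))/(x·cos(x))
This is a 0/0 indeterminate form.

Apply L'Hôpital's rule: differentiate numerator and denominator separately.
  f(x) = sin(x)^2   ⇒   f'(x) = 2·sin(x)·cos(x)
  g(x) = x·cos(x)   ⇒   g'(x) = -x·sin(x) + cos(x)
  lim(x→0) f'(x)/g'(x) = lim(x→0) (2·sin(x)·cos(x))/(-x·sin(x) + cos(x))
  = 0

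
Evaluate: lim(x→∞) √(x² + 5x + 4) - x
This is an ∞-∞ indeterminate form.

Combine fractions or rationalize to convert ∞-∞ to 0/0 form:
  lim(x→∞) √(x² + 5x + 4) - x = 5/2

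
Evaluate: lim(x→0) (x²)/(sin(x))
This is a 0/0 indeterminate form.

Apply L'Hôpital's rule: differentiate numerator and denominator separately.
  f(x) = x^2   ⇒   f'(x) = 2·x
  g(x) = sin(x)   ⇒   g'(x) = cos(x)
  lim(x→0) f'(x)/g'(x) = lim(x→0) (2·x)/(cos(x))
  = 0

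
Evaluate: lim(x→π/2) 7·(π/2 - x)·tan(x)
This is a 0·∞ indeterminate form.

Rewrite 0·∞ as a quotient (0/0 or ∞/∞ form), then apply L'Hôpital's rule:
  lim(x→π/2) 7·(π/2 - x)·tan(x) = 7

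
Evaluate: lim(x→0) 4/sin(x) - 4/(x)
This is an ∞-∞ indeterminate form.

Combine fractions or rationalize to convert ∞-∞ to 0/0 form:
  lim(x→0) 4/sin(x) - 4/(x) = 0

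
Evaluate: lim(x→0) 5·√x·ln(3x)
This is a 0·∞ indeterminate form.

Rewrite 0·∞ as a quotient (0/0 or ∞/∞ form), then apply L'Hôpital's rule:
  lim(x→0) 5·√x·ln(3x) = 0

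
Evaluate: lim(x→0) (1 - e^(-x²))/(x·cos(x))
This is a 0/0 indeterminate form.

Apply L'Hôpital's rule: differentiate numerator and denominator separately.
  f(x) = 1 - e^(-x^2)   ⇒   f'(x) = 2·x·e^(-x^2)
  g(x) = x·cos(x)   ⇒   g'(x) = -x·sin(x) + cos(x)
  lim(x→0) f'(x)/g'(x) = lim(x→0) (2·x·e^(-x^2))/(-x·sin(x) + cos(x))
  = 0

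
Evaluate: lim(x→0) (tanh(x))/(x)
This is a 0/0 indeterminate form.

Apply L'Hôpital's rule: differentiate numerator and denominator separately.
  f(x) = tanh(x)   ⇒   f'(x) = 1 - tanh(x)^2
  g(x) = x   ⇒   g'(x) = 1
  lim(x→0) f'(x)/g'(x) = lim(x→0) (1 - tanh(x)^2)/(1)
  = 1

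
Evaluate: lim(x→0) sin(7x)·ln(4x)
This is a 0·∞ indeterminate form.

Rewrite 0·∞ as a quotient (0/0 or ∞/∞ form), then apply L'Hôpital's rule:
  lim(x→0) sin(7x)·ln(4x) = 0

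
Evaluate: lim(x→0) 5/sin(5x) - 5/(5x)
This is an ∞-∞ indeterminate form.

Combine fractions or rationalize to convert ∞-∞ to 0/0 form:
  lim(x→0) 5/sin(5x) - 5/(5x) = 0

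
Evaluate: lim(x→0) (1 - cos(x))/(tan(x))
This is a 0/0 indeterminate form.

Apply L'Hôpital's rule: differentiate numerator and denominator separately.
  f(x) = 1 - cos(x)   ⇒   f'(x) = sin(x)
  g(x) = tan(x)   ⇒   g'(x) = tan(x)^2 + 1
  lim(x→0) f'(x)/g'(x) = lim(x→0) (sin(x))/(tan(x)^2 + 1)
  = 0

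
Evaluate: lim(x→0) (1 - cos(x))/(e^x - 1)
This is a 0/0 indeterminate form.

Apply L'Hôpital's rule: differentiate numerator and denominator separately.
  f(x) = 1 - cos(x)   ⇒   f'(x) = sin(x)
  g(x) = e^(x) - 1   ⇒   g'(x) = e^(x)
  lim(x→0) f'(x)/g'(x) = lim(x→0) (sin(x))/(e^(x))
  = 0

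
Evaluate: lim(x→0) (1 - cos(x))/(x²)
This is a 0/0 indeterminate form.

Apply L'Hôpital's rule: differentiate numerator and denominator separately.
  f(x) = 1 - cos(x)   ⇒   f'(x) = sin(x)
  g(x) = x^2   ⇒   g'(x) = 2·x
  lim(x→0) f'(x)/g'(x) = lim(x→0) (sin(x))/(2·x)
  = 1/2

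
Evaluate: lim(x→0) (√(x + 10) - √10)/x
This is a standard limit.

Factor or rationalize the expression:
  lim(x→0) (√(x + 10) - √10)/x = sqrt(10)/20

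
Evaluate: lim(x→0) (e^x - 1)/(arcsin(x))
This is a 0/0 indeterminate form.

Apply L'Hôpital's rule: differentiate numerator and denominator separately.
  f(x) = e^(x) - 1   ⇒   f'(x) = e^(x)
  g(x) = asin(x)   ⇒   g'(x) = 1/sqrt(1 - x^2)
  lim(x→0) f'(x)/g'(x) = lim(x→0) (e^(x))/(1/sqrt(1 - x^2))
  = 1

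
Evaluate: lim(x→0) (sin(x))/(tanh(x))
This is a 0/0 indeterminate form.

Apply L'Hôpital's rule: differentiate numerator and denominator separately.
  f(x) = sin(x)   ⇒   f'(x) = cos(x)
  g(x) = tanh(x)   ⇒   g'(x) = 1 - tanh(x)^2
  lim(x→0) f'(x)/g'(x) = lim(x→0) (cos(x))/(1 - tanh(x)^2)
  = 1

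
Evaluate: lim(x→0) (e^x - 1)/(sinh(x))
This is a 0/0 indeterminate form.

Apply L'Hôpital's rule: differentiate numerator and denominator separately.
  f(x) = e^(x) - 1   ⇒   f'(x) = e^(x)
  g(x) = sinh(x)   ⇒   g'(x) = cosh(x)
  lim(x→0) f'(x)/g'(x) = lim(x→0) (e^(x))/(cosh(x))
  = 1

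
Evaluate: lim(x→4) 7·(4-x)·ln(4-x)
This is a 0·∞ indeterminate form.

Rewrite 0·∞ as a quotient (0/0 or ∞/∞ form), then apply L'Hôpital's rule:
  lim(x→4) 7·(4-x)·ln(4-x) = 0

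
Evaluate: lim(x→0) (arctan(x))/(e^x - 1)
This is a 0/0 indeterminate form.

Apply L'Hôpital's rule: differentiate numerator and denominator separately.
  f(x) = atan(x)   ⇒   f'(x) = 1/(x^2 + 1)
  g(x) = e^(x) - 1   ⇒   g'(x) = e^(x)
  lim(x→0) f'(x)/g'(x) = lim(x→0) (1/(x^2 + 1))/(e^(x))
  = 1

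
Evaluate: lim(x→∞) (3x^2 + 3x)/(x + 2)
This is an ∞/∞ indeterminate form.

Apply L'Hôpital's rule: differentiate numerator and denominator separately.
  f(x) = 3·x^2 + 3·x   ⇒   f'(x) = 6·x + 3
  g(x) = x + 2   ⇒   g'(x) = 1
  lim(x→∞) f'(x)/g'(x) = lim(x→∞) (6·x + 3)/(1)
  = ∞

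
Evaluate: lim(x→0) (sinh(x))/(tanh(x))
This is a 0/0 indeterminate form.

Apply L'Hôpital's rule: differentiate numerator and denominator separately.
  f(x) = sinh(x)   ⇒   f'(x) = cosh(x)
  g(x) = tanh(x)   ⇒   g'(x) = 1 - tanh(x)^2
  lim(x→0) f'(x)/g'(x) = lim(x→0) (cosh(x))/(1 - tanh(x)^2)
  = 1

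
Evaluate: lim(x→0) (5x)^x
This is an exponential indeterminate form.

For exponential indeterminate forms, take the natural log:
  Let L = lim(x→0) (5x)^x
  Then ln(L) = lim(x→0) [exponent × ln(base)]
  Evaluate using L'Hôpital or standard limits, then exponentiate.
  L = 1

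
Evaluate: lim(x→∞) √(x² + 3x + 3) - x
This is an ∞-∞ indeterminate form.

Combine fractions or rationalize to convert ∞-∞ to 0/0 form:
  lim(x→∞) √(x² + 3x + 3) - x = 3/2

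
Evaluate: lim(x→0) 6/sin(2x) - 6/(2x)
This is an ∞-∞ indeterminate form.

Combine fractions or rationalize to convert ∞-∞ to 0/0 form:
  lim(x→0) 6/sin(2x) - 6/(2x) = 0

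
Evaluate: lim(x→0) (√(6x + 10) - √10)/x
This is a standard limit.

Factor or rationalize the expression:
  lim(x→0) (√(6x + 10) - √10)/x = 3·sqrt(10)/10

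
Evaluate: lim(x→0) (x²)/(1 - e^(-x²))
This is a 0/0 indeterminate form.

Apply L'Hôpital's rule: differentiate numerator and denominator separately.
  f(x) = x^2   ⇒   f'(x) = 2·x
  g(x) = 1 - e^(-x^2)   ⇒   g'(x) = 2·x·e^(-x^2)
  lim(x→0) f'(x)/g'(x) = lim(x→0) (2·x)/(2·x·e^(-x^2))
  = 1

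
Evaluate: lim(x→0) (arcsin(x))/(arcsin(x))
This is a 0/0 indeterminate form.

Apply L'Hôpital's rule: differentiate numerator and denominator separately.
  f(x) = asin(x)   ⇒   f'(x) = 1/sqrt(1 - x^2)
  g(x) = asin(x)   ⇒   g'(x) = 1/sqrt(1 - x^2)
  lim(x→0) f'(x)/g'(x) = lim(x→0) (1/sqrt(1 - x^2))/(1/sqrt(1 - x^2))
  = 1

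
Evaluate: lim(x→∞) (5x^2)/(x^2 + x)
This is an ∞/∞ indeterminate form.

Apply L'Hôpital's rule: differentiate numerator and denominator separately.
  f(x) = 5·x^2   ⇒   f'(x) = 10·x
  g(x) = x^2 + x   ⇒   g'(x) = 2·x + 1
  lim(x→∞) f'(x)/g'(x) = lim(x→∞) (10·x)/(2·x + 1)
  = 5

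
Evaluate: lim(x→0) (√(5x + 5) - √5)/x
This is a standard limit.

Factor or rationalize the expression:
  lim(x→0) (√(5x + 5) - √5)/x = sqrt(5)/2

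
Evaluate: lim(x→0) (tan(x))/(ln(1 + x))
This is a 0/0 indeterminate form.

Apply L'Hôpital's rule: differentiate numerator and denominator separately.
  f(x) = tan(x)   ⇒   f'(x) = tan(x)^2 + 1
  g(x) = ln(x + 1)   ⇒   g'(x) = 1/(x + 1)
  lim(x→0) f'(x)/g'(x) = lim(x→0) (tan(x)^2 + 1)/(1/(x + 1))
  = 1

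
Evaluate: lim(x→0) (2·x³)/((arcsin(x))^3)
This is a 0/0 indeterminate form.

Apply L'Hôpital's rule: differentiate numerator and denominator separately.
  f(x) = 2·x^3   ⇒   f'(x) = 6·x^2
  g(x) = asin(x)^3   ⇒   g'(x) = 3·asin(x)^2/sqrt(1 - x^2)
  lim(x→0) f'(x)/g'(x) = lim(x→0) (6·x^2)/(3·asin(x)^2/sqrt(1 - x^2))
  = 2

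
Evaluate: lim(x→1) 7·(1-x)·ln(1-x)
This is a 0·∞ indeterminate form.

Rewrite 0·∞ as a quotient (0/0 or ∞/∞ form), then apply L'Hôpital's rule:
  lim(x→1) 7·(1-x)·ln(1-x) = 0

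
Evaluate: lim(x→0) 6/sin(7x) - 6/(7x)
This is an ∞-∞ indeterminate form.

Combine fractions or rationalize to convert ∞-∞ to 0/0 form:
  lim(x→0) 6/sin(7x) - 6/(7x) = 0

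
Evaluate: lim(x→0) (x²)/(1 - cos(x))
This is a 0/0 indeterminate form.

Apply L'Hôpital's rule: differentiate numerator and denominator separately.
  f(x) = x^2   ⇒   f'(x) = 2·x
  g(x) = 1 - cos(x)   ⇒   g'(x) = sin(x)
  lim(x→0) f'(x)/g'(x) = lim(x→0) (2·x)/(sin(x))
  = 2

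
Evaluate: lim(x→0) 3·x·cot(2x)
This is a 0·∞ indeterminate form.

Rewrite 0·∞ as a quotient (0/0 or ∞/∞ form), then apply L'Hôpital's rule:
  lim(x→0) 3·x·cot(2x) = 3/2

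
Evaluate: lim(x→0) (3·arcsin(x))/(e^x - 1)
This is a 0/0 indeterminate form.

Apply L'Hôpital's rule: differentiate numerator and denominator separately.
  f(x) = 3·asin(x)   ⇒   f'(x) = 3/sqrt(1 - x^2)
  g(x) = e^(x) - 1   ⇒   g'(x) = e^(x)
  lim(x→0) f'(x)/g'(x) = lim(x→0) (3/sqrt(1 - x^2))/(e^(x))
  = 3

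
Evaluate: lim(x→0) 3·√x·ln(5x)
This is a 0·∞ indeterminate form.

Rewrite 0·∞ as a quotient (0/0 or ∞/∞ form), then apply L'Hôpital's rule:
  lim(x→0) 3·√x·ln(5x) = 0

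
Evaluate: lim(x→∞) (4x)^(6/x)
This is an exponential indeterminate form.

For exponential indeterminate forms, take the natural log:
  Let L = lim(x→∞) (4x)^(6/x)
  Then ln(L) = lim(x→∞) [exponent × ln(base)]
  Evaluate using L'Hôpital or standard limits, then exponentiate.
  L = 1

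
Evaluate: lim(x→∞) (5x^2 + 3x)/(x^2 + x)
This is an ∞/∞ indeterminate form.

Apply L'Hôpital's rule: differentiate numerator and denominator separately.
  f(x) = 5·x^2 + 3·x   ⇒   f'(x) = 10·x + 3
  g(x) = x^2 + x   ⇒   g'(x) = 2·x + 1
  lim(x→∞) f'(x)/g'(x) = lim(x→∞) (10·x + 3)/(2·x + 1)
  = 5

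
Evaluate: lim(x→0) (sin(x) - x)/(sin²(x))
This is a 0/0 indeterminate form.

Apply L'Hôpital's rule: differentiate numerator and denominator separately.
  f(x) = -x + sin(x)   ⇒   f'(x) = cos(x) - 1
  g(x) = sin(x)^2   ⇒   g'(x) = 2·sin(x)·cos(x)
  lim(x→0) f'(x)/g'(x) = lim(x→0) (cos(x) - 1)/(2·sin(x)·cos(x))
  = 0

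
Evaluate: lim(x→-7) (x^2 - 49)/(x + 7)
This is a standard limit.

Factor or rationalize the expression:
  lim(x→-7) (x^2 - 49)/(x + 7) = -14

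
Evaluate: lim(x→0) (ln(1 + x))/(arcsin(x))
This is a 0/0 indeterminate form.

Apply L'Hôpital's rule: differentiate numerator and denominator separately.
  f(x) = ln(x + 1)   ⇒   f'(x) = 1/(x + 1)
  g(x) = asin(x)   ⇒   g'(x) = 1/sqrt(1 - x^2)
  lim(x→0) f'(x)/g'(x) = lim(x→0) (1/(x + 1))/(1/sqrt(1 - x^2))
  = 1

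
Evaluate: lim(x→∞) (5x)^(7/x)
This is an exponential indeterminate form.

For exponential indeterminate forms, take the natural log:
  Let L = lim(x→∞) (5x)^(7/x)
  Then ln(L) = lim(x→∞) [exponent × ln(base)]
  Evaluate using L'Hôpital or standard limits, then exponentiate.
  L = 1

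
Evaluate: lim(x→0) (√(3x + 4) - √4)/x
This is a standard limit.

Factor or rationalize the expression:
  lim(x→0) (√(3x + 4) - √4)/x = 3/4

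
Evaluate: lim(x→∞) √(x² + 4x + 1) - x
This is an ∞-∞ indeterminate form.

Combine fractions or rationalize to convert ∞-∞ to 0/0 form:
  lim(x→∞) √(x² + 4x + 1) - x = 2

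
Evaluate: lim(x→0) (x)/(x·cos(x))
This is a 0/0 indeterminate form.

Apply L'Hôpital's rule: differentiate numerator and denominator separately.
  f(x) = x   ⇒   f'(x) = 1
  g(x) = x·cos(x)   ⇒   g'(x) = -x·sin(x) + cos(x)
  lim(x→0) f'(x)/g'(x) = lim(x→0) (1)/(-x·sin(x) + cos(x))
  = 1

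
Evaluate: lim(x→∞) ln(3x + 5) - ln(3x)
This is an ∞-∞ indeterminate form.

Combine fractions or rationalize to convert ∞-∞ to 0/0 form:
  lim(x→∞) ln(3x + 5) - ln(3x) = 0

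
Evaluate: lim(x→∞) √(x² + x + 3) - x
This is an ∞-∞ indeterminate form.

Combine fractions or rationalize to convert ∞-∞ to 0/0 form:
  lim(x→∞) √(x² + x + 3) - x = 1/2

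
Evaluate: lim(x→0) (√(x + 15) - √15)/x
This is a standard limit.

Factor or rationalize the expression:
  lim(x→0) (√(x + 15) - √15)/x = sqrt(15)/30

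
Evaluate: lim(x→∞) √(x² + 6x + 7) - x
This is an ∞-∞ indeterminate form.

Combine fractions or rationalize to convert ∞-∞ to 0/0 form:
  lim(x→∞) √(x² + 6x + 7) - x = 3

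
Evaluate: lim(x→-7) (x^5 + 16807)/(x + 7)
This is a standard limit.

Factor or rationalize the expression:
  lim(x→-7) (x^5 + 16807)/(x + 7) = 12005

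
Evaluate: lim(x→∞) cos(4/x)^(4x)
This is an exponential indeterminate form.

For exponential indeterminate forms, take the natural log:
  Let L = lim(x→∞) cos(4/x)^(4x)
  Then ln(L) = lim(x→∞) [exponent × ln(base)]
  Evaluate using L'Hôpital or standard limits, then exponentiate.
  L = 1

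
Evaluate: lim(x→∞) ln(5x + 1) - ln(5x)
This is an ∞-∞ indeterminate form.

Combine fractions or rationalize to convert ∞-∞ to 0/0 form:
  lim(x→∞) ln(5x + 1) - ln(5x) = 0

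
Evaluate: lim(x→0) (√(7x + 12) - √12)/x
This is a standard limit.

Factor or rationalize the expression:
  lim(x→0) (√(7x + 12) - √12)/x = 7·sqrt(3)/12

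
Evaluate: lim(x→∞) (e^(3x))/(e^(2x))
This is an ∞/∞ indeterminate form.

Apply L'Hôpital's rule: differentiate numerator and denominator separately.
  f(x) = e^(3·x)   ⇒   f'(x) = 3·e^(3·x)
  g(x) = e^(2·x)   ⇒   g'(x) = 2·e^(2·x)
  lim(x→∞) f'(x)/g'(x) = lim(x→∞) (3·e^(3·x))/(2·e^(2·x))
  = ∞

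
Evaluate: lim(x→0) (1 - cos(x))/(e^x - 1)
This is a 0/0 indeterminate form.

Apply L'Hôpital's rule: differentiate numerator and denominator separately.
  f(x) = 1 - cos(x)   ⇒   f'(x) = sin(x)
  g(x) = e^(x) - 1   ⇒   g'(x) = e^(x)
  lim(x→0) f'(x)/g'(x) = lim(x→0) (sin(x))/(e^(x))
  = 0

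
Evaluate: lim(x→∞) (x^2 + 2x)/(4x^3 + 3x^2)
This is an ∞/∞ indeterminate form.

Apply L'Hôpital's rule: differentiate numerator and denominator separately.
  f(x) = x^2 + 2·x   ⇒   f'(x) = 2·x + 2
  g(x) = 4·x^3 + 3·x^2   ⇒   g'(x) = 12·x^2 + 6·x
  lim(x→∞) f'(x)/g'(x) = lim(x→∞) (2·x + 2)/(12·x^2 + 6·x)
  = 0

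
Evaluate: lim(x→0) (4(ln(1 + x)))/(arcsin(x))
This is a 0/0 indeterminate form.

Apply L'Hôpital's rule: differentiate numerator and denominator separately.
  f(x) = 4·ln(x + 1)   ⇒   f'(x) = 4/(x + 1)
  g(x) = asin(x)   ⇒   g'(x) = 1/sqrt(1 - x^2)
  lim(x→0) f'(x)/g'(x) = lim(x→0) (4/(x + 1))/(1/sqrt(1 - x^2))
  = 4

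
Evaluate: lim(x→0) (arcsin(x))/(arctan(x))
This is a 0/0 indeterminate form.

Apply L'Hôpital's rule: differentiate numerator and denominator separately.
  f(x) = asin(x)   ⇒   f'(x) = 1/sqrt(1 - x^2)
  g(x) = atan(x)   ⇒   g'(x) = 1/(x^2 + 1)
  lim(x→0) f'(x)/g'(x) = lim(x→0) (1/sqrt(1 - x^2))/(1/(x^2 + 1))
  = 1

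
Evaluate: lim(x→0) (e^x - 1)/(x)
This is a 0/0 indeterminate form.

Apply L'Hôpital's rule: differentiate numerator and denominator separately.
  f(x) = e^(x) - 1   ⇒   f'(x) = e^(x)
  g(x) = x   ⇒   g'(x) = 1
  lim(x→0) f'(x)/g'(x) = lim(x→0) (e^(x))/(1)
  = 1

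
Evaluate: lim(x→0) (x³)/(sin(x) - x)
This is a 0/0 indeterminate form.

Apply L'Hôpital's rule: differentiate numerator and denominator separately.
  f(x) = x^3   ⇒   f'(x) = 3·x^2
  g(x) = -x + sin(x)   ⇒   g'(x) = cos(x) - 1
  lim(x→0) f'(x)/g'(x) = lim(x→0) (3·x^2)/(cos(x) - 1)
  = -6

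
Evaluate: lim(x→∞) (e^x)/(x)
This is an ∞/∞ indeterminate form.

Apply L'Hôpital's rule: differentiate numerator and denominator separately.
  f(x) = e^(x)   ⇒   f'(x) = e^(x)
  g(x) = x   ⇒   g'(x) = 1
  lim(x→∞) f'(x)/g'(x) = lim(x→∞) (e^(x))/(1)
  = ∞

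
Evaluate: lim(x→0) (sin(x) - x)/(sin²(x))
This is a 0/0 indeterminate form.

Apply L'Hôpital's rule: differentiate numerator and denominator separately.
  f(x) = -x + sin(x)   ⇒   f'(x) = cos(x) - 1
  g(x) = sin(x)^2   ⇒   g'(x) = 2·sin(x)·cos(x)
  lim(x→0) f'(x)/g'(x) = lim(x→0) (cos(x) - 1)/(2·sin(x)·cos(x))
  = 0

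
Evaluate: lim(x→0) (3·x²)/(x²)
This is a 0/0 indeterminate form.

Apply L'Hôpital's rule: differentiate numerator and denominator separately.
  f(x) = 3·x^2   ⇒   f'(x) = 6·x
  g(x) = x^2   ⇒   g'(x) = 2·x
  lim(x→0) f'(x)/g'(x) = lim(x→0) (6·x)/(2·x)
  = 3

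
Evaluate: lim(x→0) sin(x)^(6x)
This is an exponential indeterminate form.

For exponential indeterminate forms, take the natural log:
  Let L = lim(x→0) sin(x)^(6x)
  Then ln(L) = lim(x→0) [exponent × ln(base)]
  Evaluate using L'Hôpital or standard limits, then exponentiate.
  L = 1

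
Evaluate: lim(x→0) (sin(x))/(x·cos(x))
This is a 0/0 indeterminate form.

Apply L'Hôpital's rule: differentiate numerator and denominator separately.
  f(x) = sin(x)   ⇒   f'(x) = cos(x)
  g(x) = x·cos(x)   ⇒   g'(x) = -x·sin(x) + cos(x)
  lim(x→0) f'(x)/g'(x) = lim(x→0) (cos(x))/(-x·sin(x) + cos(x))
  = 1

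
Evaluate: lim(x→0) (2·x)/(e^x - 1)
This is a 0/0 indeterminate form.

Apply L'Hôpital's rule: differentiate numerator and denominator separately.
  f(x) = 2·x   ⇒   f'(x) = 2
  g(x) = e^(x) - 1   ⇒   g'(x) = e^(x)
  lim(x→0) f'(x)/g'(x) = lim(x→0) (2)/(e^(x))
  = 2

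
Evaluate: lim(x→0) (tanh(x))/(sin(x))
This is a 0/0 indeterminate form.

Apply L'Hôpital's rule: differentiate numerator and denominator separately.
  f(x) = tanh(x)   ⇒   f'(x) = 1 - tanh(x)^2
  g(x) = sin(x)   ⇒   g'(x) = cos(x)
  lim(x→0) f'(x)/g'(x) = lim(x→0) (1 - tanh(x)^2)/(cos(x))
  = 1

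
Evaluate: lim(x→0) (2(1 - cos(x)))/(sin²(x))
This is a 0/0 indeterminate form.

Apply L'Hôpital's rule: differentiate numerator and denominator separately.
  f(x) = 2 - 2·cos(x)   ⇒   f'(x) = 2·sin(x)
  g(x) = sin(x)^2   ⇒   g'(x) = 2·sin(x)·cos(x)
  lim(x→0) f'(x)/g'(x) = lim(x→0) (2·sin(x))/(2·sin(x)·cos(x))
  = 1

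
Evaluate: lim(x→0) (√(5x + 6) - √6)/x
This is a standard limit.

Factor or rationalize the expression:
  lim(x→0) (√(5x + 6) - √6)/x = 5·sqrt(6)/12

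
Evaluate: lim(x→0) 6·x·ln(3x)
This is a 0·∞ indeterminate form.

Rewrite 0·∞ as a quotient (0/0 or ∞/∞ form), then apply L'Hôpital's rule:
  lim(x→0) 6·x·ln(3x) = 0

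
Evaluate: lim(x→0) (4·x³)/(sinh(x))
This is a 0/0 indeterminate form.

Apply L'Hôpital's rule: differentiate numerator and denominator separately.
  f(x) = 4·x^3   ⇒   f'(x) = 12·x^2
  g(x) = sinh(x)   ⇒   g'(x) = cosh(x)
  lim(x→0) f'(x)/g'(x) = lim(x→0) (12·x^2)/(cosh(x))
  = 0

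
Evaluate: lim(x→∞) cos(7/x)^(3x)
This is an exponential indeterminate form.

For exponential indeterminate forms, take the natural log:
  Let L = lim(x→∞) cos(7/x)^(3x)
  Then ln(L) = lim(x→∞) [exponent × ln(base)]
  Evaluate using L'Hôpital or standard limits, then exponentiate.
  L = 1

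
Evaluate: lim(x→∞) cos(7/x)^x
This is an exponential indeterminate form.

For exponential indeterminate forms, take the natural log:
  Let L = lim(x→∞) cos(7/x)^x
  Then ln(L) = lim(x→∞) [exponent × ln(base)]
  Evaluate using L'Hôpital or standard limits, then exponentiate.
  L = 1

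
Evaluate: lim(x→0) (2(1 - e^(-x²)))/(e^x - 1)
This is a 0/0 indeterminate form.

Apply L'Hôpital's rule: differentiate numerator and denominator separately.
  f(x) = 2 - 2·e^(-x^2)   ⇒   f'(x) = 4·x·e^(-x^2)
  g(x) = e^(x) - 1   ⇒   g'(x) = e^(x)
  lim(x→0) f'(x)/g'(x) = lim(x→0) (4·x·e^(-x^2))/(e^(x))
  = 0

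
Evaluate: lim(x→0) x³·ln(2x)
This is a 0·∞ indeterminate form.

Rewrite 0·∞ as a quotient (0/0 or ∞/∞ form), then apply L'Hôpital's rule:
  lim(x→0) x³·ln(2x) = 0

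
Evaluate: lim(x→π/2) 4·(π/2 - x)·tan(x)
This is a 0·∞ indeterminate form.

Rewrite 0·∞ as a quotient (0/0 or ∞/∞ form), then apply L'Hôpital's rule:
  lim(x→π/2) 4·(π/2 - x)·tan(x) = 4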